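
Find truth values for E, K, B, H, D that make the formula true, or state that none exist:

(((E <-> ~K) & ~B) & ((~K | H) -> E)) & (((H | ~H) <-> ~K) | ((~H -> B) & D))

E=T, K=F, B=F, H=F, D=F

  ((E <-> ~K) & ~B) & ((~K | H) -> E) = True
    (E <-> ~K) & ~B = True
      E <-> ~K = True
        ~K = True
      ~B = True
    (~K | H) -> E = True
      ~K | H = True
        ~K = True
  ((H | ~H) <-> ~K) | ((~H -> B) & D) = True
    (H | ~H) <-> ~K = True
      H | ~H = True
        ~H = True
      ~K = True
    (~H -> B) & D = False
      ~H -> B = False
        ~H = True
Both conjuncts True, so the formula holds.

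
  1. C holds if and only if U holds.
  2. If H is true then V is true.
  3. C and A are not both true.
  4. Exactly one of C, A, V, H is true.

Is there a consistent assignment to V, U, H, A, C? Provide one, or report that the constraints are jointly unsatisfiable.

V: True, U: False, H: False, A: False, C: False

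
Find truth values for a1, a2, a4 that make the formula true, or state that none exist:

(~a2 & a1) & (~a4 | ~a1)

a1: True, a2: False, a4: False

  ~a2 & a1 = True
    ~a2 = True
  ~a4 | ~a1 = True
    ~a4 = True
    ~a1 = False
Both conjuncts True, so the formula holds.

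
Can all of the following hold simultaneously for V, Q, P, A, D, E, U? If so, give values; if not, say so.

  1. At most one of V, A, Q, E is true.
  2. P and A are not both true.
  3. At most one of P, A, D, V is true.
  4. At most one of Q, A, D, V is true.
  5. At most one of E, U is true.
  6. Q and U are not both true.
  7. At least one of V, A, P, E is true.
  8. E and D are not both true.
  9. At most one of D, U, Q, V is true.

V = False, Q = False, P = False, A = False, D = False, E = True, U = False

  (1) {V, A, Q, E}: 1 true — at most one ✓
  (2) P=F, A=F — not both ✓
  (3) {P, A, D, V}: 0 true — at most one ✓
  (4) {Q, A, D, V}: 0 true — at most one ✓
  (5) {E, U}: 1 true — at most one ✓
  (6) Q=F, U=F — not both ✓
  (7) {V, A, P, E}: 1 true — at least one ✓
  (8) E=T, D=F — not both ✓
  (9) {D, U, Q, V}: 0 true — at most one ✓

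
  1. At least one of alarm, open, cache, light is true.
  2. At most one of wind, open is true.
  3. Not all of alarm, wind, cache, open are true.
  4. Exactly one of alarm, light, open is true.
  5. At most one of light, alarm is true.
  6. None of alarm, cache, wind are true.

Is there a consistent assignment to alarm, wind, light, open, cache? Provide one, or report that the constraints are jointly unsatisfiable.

alarm: False, wind: False, light: False, open: True, cache: False

  (1) {alarm, open, cache, light}: 1 true — at least one ✓
  (2) {wind, open}: 1 true — at most one ✓
  (3) {alarm, wind, cache, open}: 1/4 true — not all ✓
  (4) {alarm, light, open}: 1 true — exactly one ✓
  (5) {light, alarm}: 0 true — at most one ✓
  (6) {alarm, cache, wind}: 0 true — none ✓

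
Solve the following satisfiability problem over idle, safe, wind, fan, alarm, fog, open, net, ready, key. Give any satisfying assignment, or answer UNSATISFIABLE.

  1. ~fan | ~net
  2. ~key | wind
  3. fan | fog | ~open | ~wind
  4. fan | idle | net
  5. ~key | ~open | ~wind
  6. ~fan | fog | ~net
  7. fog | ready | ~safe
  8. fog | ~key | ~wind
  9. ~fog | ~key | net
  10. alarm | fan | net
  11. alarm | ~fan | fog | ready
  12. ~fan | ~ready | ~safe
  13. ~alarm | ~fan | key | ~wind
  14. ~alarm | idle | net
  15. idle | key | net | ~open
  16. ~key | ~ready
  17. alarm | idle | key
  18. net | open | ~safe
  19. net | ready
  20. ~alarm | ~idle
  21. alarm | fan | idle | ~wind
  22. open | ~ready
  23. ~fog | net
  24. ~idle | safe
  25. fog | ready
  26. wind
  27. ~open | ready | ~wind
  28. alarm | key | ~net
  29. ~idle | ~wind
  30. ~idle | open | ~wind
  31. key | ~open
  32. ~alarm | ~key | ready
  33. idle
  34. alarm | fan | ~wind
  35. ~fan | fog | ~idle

Case wind = True:
  (~idle | ~wind) forces idle = False.
  Clause (idle) is falsified — contradiction.
Case wind = False:
  Clause (wind) is falsified — contradiction.
Both cases fail, so the formula is unsatisfiable.

UNSATISFIABLE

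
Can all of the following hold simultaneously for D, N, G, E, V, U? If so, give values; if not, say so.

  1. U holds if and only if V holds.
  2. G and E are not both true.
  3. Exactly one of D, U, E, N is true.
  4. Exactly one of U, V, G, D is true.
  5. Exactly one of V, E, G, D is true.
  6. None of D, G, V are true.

The formula is unsatisfiable.

Case D = True:
  Constraint (6) is violated (D=T) — contradiction.
Case D = False:
  (6) forces G = False.
  (6) forces V = False.
  (1) with V=F forces U = False.
  Constraint (4) is violated (U=F, V=F, G=F, D=F) — contradiction.
Both cases fail — unsatisfiable.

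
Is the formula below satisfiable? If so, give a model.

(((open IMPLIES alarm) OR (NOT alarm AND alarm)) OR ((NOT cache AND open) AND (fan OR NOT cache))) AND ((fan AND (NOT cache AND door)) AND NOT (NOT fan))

door: True; cache: False; open: False; fan: True; alarm: False

  ((open IMPLIES alarm) OR (NOT alarm AND alarm)) OR ((NOT cache AND open) AND (fan OR NOT cache)) = True
    (open IMPLIES alarm) OR (NOT alarm AND alarm) = True
      open IMPLIES alarm = True
      NOT alarm AND alarm = False
        NOT alarm = True
    (NOT cache AND open) AND (fan OR NOT cache) = False
      NOT cache AND open = False
        NOT cache = True
      fan OR NOT cache = True
        NOT cache = True
  (fan AND (NOT cache AND door)) AND NOT (NOT fan) = True
    fan AND (NOT cache AND door) = True
      NOT cache AND door = True
        NOT cache = True
    NOT (NOT fan) = True
      NOT fan = False
Both conjuncts True, so the formula holds.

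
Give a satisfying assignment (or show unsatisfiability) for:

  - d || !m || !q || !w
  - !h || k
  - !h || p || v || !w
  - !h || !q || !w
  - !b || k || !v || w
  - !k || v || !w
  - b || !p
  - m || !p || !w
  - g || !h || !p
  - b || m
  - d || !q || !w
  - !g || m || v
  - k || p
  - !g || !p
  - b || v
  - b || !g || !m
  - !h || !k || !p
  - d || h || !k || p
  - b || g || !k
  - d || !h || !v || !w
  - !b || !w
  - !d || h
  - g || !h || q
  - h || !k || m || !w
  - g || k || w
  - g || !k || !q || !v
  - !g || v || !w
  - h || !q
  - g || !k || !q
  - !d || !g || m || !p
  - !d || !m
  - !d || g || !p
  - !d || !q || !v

Set v = False.
  then (b || v) forces b = True.
  then (!b || !w) forces w = False.
Set m = True.
  then (!d || !m) forces d = False.
Set p = False.
  then (k || p) forces k = True.
  then (d || h || !k || p) forces h = True.
Try g = False:
  (g || !h || q) forces q = True.
  clause (g || !k || !q) is falsified — backtrack.
So g = True.
Set q = True.
All clauses satisfied.

v = False, m = True, p = False, b = True, d = False, h = True, w = False, k = True, g = True, q = True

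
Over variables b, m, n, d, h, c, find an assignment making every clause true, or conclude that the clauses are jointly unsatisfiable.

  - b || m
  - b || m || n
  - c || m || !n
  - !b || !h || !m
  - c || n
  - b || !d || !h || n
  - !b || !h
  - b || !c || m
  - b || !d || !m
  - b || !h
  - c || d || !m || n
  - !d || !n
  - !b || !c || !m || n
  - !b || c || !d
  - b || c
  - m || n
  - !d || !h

b=T; m=T; n=T; d=F; h=F; c=F

Set b = True.
  then (!b || !h) forces h = False.
Set m = True.
Set n = True.
  then (!d || !n) forces d = False.
Set c = False.
All clauses satisfied.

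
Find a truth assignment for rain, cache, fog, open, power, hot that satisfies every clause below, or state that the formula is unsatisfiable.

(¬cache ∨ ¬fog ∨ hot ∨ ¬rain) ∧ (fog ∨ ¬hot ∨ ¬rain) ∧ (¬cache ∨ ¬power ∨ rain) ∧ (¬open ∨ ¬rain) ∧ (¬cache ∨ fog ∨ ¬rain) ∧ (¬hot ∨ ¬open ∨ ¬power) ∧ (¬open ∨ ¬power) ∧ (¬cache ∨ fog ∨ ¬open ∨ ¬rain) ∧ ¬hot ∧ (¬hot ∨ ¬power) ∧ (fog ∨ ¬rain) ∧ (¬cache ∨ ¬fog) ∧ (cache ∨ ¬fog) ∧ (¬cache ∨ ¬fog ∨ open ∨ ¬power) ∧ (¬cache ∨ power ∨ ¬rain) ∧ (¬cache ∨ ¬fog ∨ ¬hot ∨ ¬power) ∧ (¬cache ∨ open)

rain: False, cache: False, fog: False, open: False, power: False, hot: False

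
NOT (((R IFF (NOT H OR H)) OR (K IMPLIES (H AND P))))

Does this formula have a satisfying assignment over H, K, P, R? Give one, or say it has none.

H: False, K: True, P: False, R: False

  NOT (((R IFF (NOT H OR H)) OR (K IMPLIES (H AND P)))) = True
    (R IFF (NOT H OR H)) OR (K IMPLIES (H AND P)) = False
      R IFF (NOT H OR H) = False
        NOT H OR H = True
          NOT H = True
      K IMPLIES (H AND P) = False
        H AND P = False
The formula evaluates to True.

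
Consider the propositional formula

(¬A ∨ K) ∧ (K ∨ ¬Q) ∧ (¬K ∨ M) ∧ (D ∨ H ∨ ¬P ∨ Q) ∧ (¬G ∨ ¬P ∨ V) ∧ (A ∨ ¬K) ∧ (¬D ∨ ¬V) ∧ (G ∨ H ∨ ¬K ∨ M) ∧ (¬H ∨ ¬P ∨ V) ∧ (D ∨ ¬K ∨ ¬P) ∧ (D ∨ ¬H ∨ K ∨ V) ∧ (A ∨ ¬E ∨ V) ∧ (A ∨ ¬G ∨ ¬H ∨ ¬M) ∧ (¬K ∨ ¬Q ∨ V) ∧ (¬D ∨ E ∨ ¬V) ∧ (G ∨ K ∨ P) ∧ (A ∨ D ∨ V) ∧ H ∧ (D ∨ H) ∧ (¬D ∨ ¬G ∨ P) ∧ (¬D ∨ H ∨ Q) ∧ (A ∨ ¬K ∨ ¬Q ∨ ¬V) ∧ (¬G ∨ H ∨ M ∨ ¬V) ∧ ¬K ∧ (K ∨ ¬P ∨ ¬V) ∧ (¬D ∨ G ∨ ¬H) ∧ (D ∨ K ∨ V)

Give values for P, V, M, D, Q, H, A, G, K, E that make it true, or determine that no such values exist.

P = False; V = True; M = False; D = False; Q = False; H = True; A = False; G = True; K = False; E = False

Unit clause (H) forces H = True.
Unit clause (¬K) forces K = False.
In (¬A ∨ K) only ¬A is left, so A = False.
In (K ∨ ¬Q) only ¬Q is left, so Q = False.
Try P = True:
  (¬H ∨ ¬P ∨ V) forces V = True.
  clause (K ∨ ¬P ∨ ¬V) is falsified — backtrack.
So P = False.
  then (G ∨ K ∨ P) forces G = True.
  then (¬D ∨ ¬G ∨ P) forces D = False.
  then (D ∨ K ∨ V) forces V = True.
  then (A ∨ ¬G ∨ ¬H ∨ ¬M) forces M = False.
Set E = False.
All clauses satisfied.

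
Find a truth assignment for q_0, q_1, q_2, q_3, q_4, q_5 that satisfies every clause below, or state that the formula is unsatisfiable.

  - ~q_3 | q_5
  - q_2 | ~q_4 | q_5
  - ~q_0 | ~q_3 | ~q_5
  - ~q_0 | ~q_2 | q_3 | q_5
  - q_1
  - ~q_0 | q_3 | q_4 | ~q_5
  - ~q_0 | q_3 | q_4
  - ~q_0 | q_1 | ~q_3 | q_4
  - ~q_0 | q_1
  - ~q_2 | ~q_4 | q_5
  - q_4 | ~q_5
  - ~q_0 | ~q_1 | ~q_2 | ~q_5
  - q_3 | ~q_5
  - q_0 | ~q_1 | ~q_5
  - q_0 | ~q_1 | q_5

The formula is unsatisfiable.

Case q_3 = True:
  (~q_3 | q_5) forces q_5 = True.
  (~q_0 | ~q_3 | ~q_5) forces q_0 = False.
  (q_1) forces q_1 = True.
  Clause (q_0 | ~q_1 | ~q_5) is falsified — contradiction.
Case q_3 = False:
  (q_1) forces q_1 = True.
  (q_3 | ~q_5) forces q_5 = False.
  (q_0 | ~q_1 | q_5) forces q_0 = True.
  (~q_0 | ~q_2 | q_3 | q_5) forces q_2 = False.
  (q_2 | ~q_4 | q_5) forces q_4 = False.
  Clause (~q_0 | q_3 | q_4) is falsified — contradiction.
Both cases fail, so the formula is unsatisfiable.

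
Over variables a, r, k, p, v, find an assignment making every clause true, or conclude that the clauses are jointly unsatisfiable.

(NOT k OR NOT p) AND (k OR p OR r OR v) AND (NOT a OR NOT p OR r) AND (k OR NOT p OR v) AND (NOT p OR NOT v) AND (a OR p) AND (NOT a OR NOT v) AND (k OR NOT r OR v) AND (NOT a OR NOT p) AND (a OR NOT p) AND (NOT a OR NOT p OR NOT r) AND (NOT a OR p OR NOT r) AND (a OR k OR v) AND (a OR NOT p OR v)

Set a = True.
  then (NOT a OR NOT v) forces v = False.
  then (NOT a OR NOT p) forces p = False.
  then (NOT a OR p OR NOT r) forces r = False.
  then (k OR p OR r OR v) forces k = True.
All clauses satisfied.

a = True; r = False; k = True; p = False; v = False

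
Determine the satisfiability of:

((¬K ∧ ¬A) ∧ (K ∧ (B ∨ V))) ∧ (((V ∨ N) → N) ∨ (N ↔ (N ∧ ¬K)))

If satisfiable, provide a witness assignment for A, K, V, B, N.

Case K = True: the conjunct ¬K is False.
Case K = False: the conjunct K is False.
Both cases fail — unsatisfiable.

The formula is unsatisfiable.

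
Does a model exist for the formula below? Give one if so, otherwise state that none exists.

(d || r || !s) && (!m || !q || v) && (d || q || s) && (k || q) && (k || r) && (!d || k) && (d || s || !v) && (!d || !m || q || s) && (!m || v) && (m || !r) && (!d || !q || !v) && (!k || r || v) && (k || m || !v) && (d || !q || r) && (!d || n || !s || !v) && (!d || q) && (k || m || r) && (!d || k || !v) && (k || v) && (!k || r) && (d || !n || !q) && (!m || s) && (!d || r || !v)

r = True; s = True; k = False; v = True; q = True; n = False; m = True; d = False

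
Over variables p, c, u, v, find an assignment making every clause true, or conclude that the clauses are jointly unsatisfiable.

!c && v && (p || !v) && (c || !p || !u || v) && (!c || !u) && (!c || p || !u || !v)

p=T; c=F; u=T; v=T

Unit clause (!c) forces c = False.
Unit clause (v) forces v = True.
In (p || !v) only p is left, so p = True.
Set u = True.
Check each clause:
  (!c): !c holds.
  (v): v holds.
  (p || !v): p holds.
  (c || !p || !u || v): v holds.
  (!c || !u): !c holds.
  (!c || p || !u || !v): !c holds.
All clauses satisfied.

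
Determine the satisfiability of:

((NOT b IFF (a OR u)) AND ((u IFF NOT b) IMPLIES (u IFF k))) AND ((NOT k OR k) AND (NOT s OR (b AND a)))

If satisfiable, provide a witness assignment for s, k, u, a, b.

s = False; k = True; u = True; a = False; b = False

  (NOT b IFF (a OR u)) AND ((u IFF NOT b) IMPLIES (u IFF k)) = True
    NOT b IFF (a OR u) = True
      NOT b = True
      a OR u = True
    (u IFF NOT b) IMPLIES (u IFF k) = True
      u IFF NOT b = True
        NOT b = True
      u IFF k = True
  (NOT k OR k) AND (NOT s OR (b AND a)) = True
    NOT k OR k = True
      NOT k = False
    NOT s OR (b AND a) = True
      NOT s = True
      b AND a = False
Both conjuncts True, so the formula holds.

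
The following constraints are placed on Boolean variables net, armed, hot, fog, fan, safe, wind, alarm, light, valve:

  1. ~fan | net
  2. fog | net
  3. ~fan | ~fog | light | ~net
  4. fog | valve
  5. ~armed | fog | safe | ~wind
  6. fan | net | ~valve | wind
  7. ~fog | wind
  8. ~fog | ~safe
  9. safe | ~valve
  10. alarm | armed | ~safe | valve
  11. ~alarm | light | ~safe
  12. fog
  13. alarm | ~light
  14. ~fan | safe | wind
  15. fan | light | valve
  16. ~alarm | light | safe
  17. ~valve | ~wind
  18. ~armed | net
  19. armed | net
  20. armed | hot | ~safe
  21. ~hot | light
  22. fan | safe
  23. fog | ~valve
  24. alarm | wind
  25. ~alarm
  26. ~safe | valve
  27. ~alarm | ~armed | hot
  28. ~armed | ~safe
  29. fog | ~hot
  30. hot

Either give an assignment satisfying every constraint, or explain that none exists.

Case hot = True:
  (fog) forces fog = True.
  (~fog | wind) forces wind = True.
  (~fog | ~safe) forces safe = False.
  (safe | ~valve) forces valve = False.
  (~hot | light) forces light = True.
  (alarm | ~light) forces alarm = True.
  Clause (~alarm) is falsified — contradiction.
Case hot = False:
  Clause (hot) is falsified — contradiction.
Both cases fail, so the formula is unsatisfiable.

No satisfying assignment exists.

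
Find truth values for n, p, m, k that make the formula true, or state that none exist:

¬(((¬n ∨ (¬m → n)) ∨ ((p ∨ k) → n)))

UNSATISFIABLE

Case n = True: the formula becomes ¬((True ∨ True)) = False.
Case n = False: the formula becomes ¬((True ∨ ¬((p ∨ k)))) = False.
Both cases fail — unsatisfiable.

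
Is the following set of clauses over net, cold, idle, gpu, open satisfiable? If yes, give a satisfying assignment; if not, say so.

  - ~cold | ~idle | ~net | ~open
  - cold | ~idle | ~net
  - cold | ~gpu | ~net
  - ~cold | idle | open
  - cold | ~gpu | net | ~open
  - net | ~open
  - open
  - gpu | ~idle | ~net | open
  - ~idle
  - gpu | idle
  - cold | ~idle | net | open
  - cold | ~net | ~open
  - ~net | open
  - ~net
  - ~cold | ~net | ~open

UNSATISFIABLE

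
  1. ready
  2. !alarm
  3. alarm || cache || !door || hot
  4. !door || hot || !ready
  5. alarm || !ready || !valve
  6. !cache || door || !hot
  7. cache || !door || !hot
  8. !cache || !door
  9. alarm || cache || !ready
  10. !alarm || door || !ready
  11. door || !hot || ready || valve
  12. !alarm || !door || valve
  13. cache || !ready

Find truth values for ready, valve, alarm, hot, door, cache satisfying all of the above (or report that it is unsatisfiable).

ready = True, valve = False, alarm = False, hot = False, door = False, cache = True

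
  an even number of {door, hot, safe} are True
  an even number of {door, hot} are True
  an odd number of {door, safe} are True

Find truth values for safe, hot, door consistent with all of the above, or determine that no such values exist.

safe = False, hot = True, door = True

{door, hot, safe}: 2 true → even ✓
{door, hot}: 2 true → even ✓
{door, safe}: 1 true → odd ✓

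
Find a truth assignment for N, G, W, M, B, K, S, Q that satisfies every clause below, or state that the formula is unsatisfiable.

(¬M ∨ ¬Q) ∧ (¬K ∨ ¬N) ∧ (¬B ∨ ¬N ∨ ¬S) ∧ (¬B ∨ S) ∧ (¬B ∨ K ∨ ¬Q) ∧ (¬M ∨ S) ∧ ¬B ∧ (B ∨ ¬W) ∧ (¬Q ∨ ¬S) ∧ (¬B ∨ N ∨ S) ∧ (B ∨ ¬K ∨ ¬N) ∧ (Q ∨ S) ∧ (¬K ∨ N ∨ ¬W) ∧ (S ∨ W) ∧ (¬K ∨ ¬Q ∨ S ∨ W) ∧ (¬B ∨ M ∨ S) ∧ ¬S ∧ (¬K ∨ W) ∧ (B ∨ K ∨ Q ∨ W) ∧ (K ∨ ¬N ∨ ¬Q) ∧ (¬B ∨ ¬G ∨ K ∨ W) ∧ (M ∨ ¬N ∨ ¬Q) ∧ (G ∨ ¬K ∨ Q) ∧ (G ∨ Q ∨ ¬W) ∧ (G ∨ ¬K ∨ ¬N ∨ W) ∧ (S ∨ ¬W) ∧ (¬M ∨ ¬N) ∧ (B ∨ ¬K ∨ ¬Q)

Case B = True:
  Clause (¬B) is falsified — contradiction.
Case B = False:
  (B ∨ ¬W) forces W = False.
  (S ∨ W) forces S = True.
  Clause (¬S) is falsified — contradiction.
Both cases fail, so the formula is unsatisfiable.

No satisfying assignment exists.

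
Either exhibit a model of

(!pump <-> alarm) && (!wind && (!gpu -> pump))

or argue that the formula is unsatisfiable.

pump = True, alarm = False, wind = False, gpu = False

  !pump <-> alarm = True
    !pump = False
  !wind && (!gpu -> pump) = True
    !wind = True
    !gpu -> pump = True
      !gpu = True
Both conjuncts True, so the formula holds.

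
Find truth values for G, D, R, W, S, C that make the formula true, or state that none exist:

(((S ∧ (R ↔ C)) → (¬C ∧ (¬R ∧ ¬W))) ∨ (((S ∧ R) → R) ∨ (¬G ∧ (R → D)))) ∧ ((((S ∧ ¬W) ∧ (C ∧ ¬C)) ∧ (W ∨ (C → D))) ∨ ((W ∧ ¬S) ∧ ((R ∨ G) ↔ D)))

G: False, D: False, R: False, W: True, S: False, C: False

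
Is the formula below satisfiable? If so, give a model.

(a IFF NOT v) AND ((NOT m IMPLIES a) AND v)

v: True; m: True; a: False

  a IFF NOT v = True
    NOT v = False
  (NOT m IMPLIES a) AND v = True
    NOT m IMPLIES a = True
      NOT m = False
Both conjuncts True, so the formula holds.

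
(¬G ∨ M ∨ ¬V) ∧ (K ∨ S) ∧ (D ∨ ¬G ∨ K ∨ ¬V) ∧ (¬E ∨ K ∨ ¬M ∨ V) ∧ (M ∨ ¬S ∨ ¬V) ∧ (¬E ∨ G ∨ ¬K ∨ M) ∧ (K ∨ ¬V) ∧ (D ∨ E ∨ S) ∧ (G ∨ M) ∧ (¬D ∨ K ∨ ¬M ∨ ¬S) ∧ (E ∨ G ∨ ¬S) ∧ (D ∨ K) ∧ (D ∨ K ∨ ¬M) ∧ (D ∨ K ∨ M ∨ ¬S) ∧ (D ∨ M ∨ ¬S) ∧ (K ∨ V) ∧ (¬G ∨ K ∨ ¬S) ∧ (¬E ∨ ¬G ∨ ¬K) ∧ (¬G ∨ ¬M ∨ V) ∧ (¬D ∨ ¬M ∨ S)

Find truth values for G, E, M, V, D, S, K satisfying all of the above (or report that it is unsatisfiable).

G = False, E = True, M = True, V = False, D = True, S = True, K = True

Set G = False.
  then (G ∨ M) forces M = True.
Try E = False:
  (E ∨ G ∨ ¬S) forces S = False.
  (K ∨ S) forces K = True.
  (D ∨ E ∨ S) forces D = True.
  clause (¬D ∨ ¬M ∨ S) is falsified — backtrack.
So E = True.
Set V = False.
  then (¬E ∨ K ∨ ¬M ∨ V) forces K = True.
Set D = True.
  then (¬D ∨ ¬M ∨ S) forces S = True.
All clauses satisfied.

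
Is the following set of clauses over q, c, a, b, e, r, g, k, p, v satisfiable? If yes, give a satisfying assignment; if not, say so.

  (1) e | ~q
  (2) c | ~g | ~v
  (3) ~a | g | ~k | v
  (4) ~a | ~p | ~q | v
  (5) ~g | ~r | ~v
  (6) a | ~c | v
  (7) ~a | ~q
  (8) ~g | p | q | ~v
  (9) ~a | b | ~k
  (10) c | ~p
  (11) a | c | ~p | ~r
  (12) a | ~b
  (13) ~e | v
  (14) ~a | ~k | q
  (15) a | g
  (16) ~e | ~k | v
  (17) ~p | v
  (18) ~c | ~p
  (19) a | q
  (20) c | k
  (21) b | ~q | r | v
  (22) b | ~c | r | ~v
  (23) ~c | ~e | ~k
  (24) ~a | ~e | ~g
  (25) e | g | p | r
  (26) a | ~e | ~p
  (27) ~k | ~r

q: False, c: True, a: True, b: False, e: False, r: True, g: False, k: False, p: False, v: False

Set q = False.
  then (a | q) forces a = True.
  then (~a | ~k | q) forces k = False.
  then (c | k) forces c = True.
  then (~c | ~p) forces p = False.
Set b = False.
Set e = False.
Set r = True.
Set g = False.
Set v = False.
All clauses satisfied.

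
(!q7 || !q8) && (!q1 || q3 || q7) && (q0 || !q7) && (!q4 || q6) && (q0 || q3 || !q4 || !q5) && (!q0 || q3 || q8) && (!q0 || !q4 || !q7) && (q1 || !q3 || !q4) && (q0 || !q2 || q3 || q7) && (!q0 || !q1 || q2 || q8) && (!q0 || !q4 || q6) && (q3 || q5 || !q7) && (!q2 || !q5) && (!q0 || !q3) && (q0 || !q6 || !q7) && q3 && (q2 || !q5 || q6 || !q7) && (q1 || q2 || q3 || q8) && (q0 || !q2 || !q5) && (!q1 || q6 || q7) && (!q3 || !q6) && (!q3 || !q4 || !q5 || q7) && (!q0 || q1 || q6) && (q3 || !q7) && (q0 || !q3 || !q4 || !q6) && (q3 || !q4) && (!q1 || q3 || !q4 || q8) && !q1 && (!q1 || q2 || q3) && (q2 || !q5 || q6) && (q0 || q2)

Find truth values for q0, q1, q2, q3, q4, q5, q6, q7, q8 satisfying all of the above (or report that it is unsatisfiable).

q0=F; q1=F; q2=T; q3=T; q4=F; q5=F; q6=F; q7=F; q8=T

Unit clause (q3) forces q3 = True.
In (!q3 || !q6) only !q6 is left, so q6 = False.
Unit clause (!q1) forces q1 = False.
In (!q4 || q6) only !q4 is left, so q4 = False.
In (!q0 || !q3) only !q0 is left, so q0 = False.
In (q0 || q2) only q2 is left, so q2 = True.
In (q0 || !q7) only !q7 is left, so q7 = False.
In (!q2 || !q5) only !q5 is left, so q5 = False.
Set q8 = True.
All clauses satisfied.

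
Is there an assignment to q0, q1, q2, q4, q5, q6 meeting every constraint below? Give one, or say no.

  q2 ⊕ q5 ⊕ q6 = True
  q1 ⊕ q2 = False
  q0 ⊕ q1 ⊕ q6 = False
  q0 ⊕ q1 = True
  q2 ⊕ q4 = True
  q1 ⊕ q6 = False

q0 = False, q1 = True, q2 = True, q4 = False, q5 = True, q6 = True

q2 ⊕ q5 ⊕ q6 = T ⊕ T ⊕ T = True ✓
q1 ⊕ q2 = T ⊕ T = False ✓
q0 ⊕ q1 ⊕ q6 = F ⊕ T ⊕ T = False ✓
q0 ⊕ q1 = F ⊕ T = True ✓
q2 ⊕ q4 = T ⊕ F = True ✓
q1 ⊕ q6 = T ⊕ T = False ✓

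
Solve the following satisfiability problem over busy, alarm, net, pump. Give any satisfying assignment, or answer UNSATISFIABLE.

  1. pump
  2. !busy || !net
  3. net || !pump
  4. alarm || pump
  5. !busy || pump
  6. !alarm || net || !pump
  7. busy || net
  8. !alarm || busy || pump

busy: False, alarm: True, net: True, pump: True

Unit clause (pump) forces pump = True.
In (net || !pump) only net is left, so net = True.
In (!busy || !net) only !busy is left, so busy = False.
Set alarm = True.
All clauses satisfied.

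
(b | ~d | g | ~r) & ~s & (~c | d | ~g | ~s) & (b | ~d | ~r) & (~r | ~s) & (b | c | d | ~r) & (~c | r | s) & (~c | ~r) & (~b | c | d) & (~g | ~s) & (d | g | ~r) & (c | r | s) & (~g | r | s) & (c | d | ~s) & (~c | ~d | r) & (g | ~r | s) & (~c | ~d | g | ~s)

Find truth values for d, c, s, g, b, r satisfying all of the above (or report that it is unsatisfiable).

d=T, c=F, s=F, g=T, b=T, r=T

Unit clause (~s) forces s = False.
Set d = True.
Set c = False.
  then (c | r | s) forces r = True.
  then (g | ~r | s) forces g = True.
  then (b | ~d | ~r) forces b = True.
All clauses satisfied.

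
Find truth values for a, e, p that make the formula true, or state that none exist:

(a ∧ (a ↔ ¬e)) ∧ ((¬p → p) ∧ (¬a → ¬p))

a: True, e: False, p: True

  a ∧ (a ↔ ¬e) = True
    a ↔ ¬e = True
      ¬e = True
  (¬p → p) ∧ (¬a → ¬p) = True
    ¬p → p = True
      ¬p = False
    ¬a → ¬p = True
      ¬a = False
      ¬p = False
Both conjuncts True, so the formula holds.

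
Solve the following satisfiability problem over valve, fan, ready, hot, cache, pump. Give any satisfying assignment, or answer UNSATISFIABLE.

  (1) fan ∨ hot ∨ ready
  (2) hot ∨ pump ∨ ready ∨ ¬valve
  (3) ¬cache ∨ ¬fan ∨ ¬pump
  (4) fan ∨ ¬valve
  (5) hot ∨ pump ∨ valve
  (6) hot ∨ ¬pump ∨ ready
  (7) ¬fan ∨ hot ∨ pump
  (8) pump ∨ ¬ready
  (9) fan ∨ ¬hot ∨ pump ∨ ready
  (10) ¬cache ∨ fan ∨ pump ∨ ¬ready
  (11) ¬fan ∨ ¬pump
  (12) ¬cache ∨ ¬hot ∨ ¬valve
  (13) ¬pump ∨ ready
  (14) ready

Unit clause (ready) forces ready = True.
In (pump ∨ ¬ready) only pump is left, so pump = True.
In (¬fan ∨ ¬pump) only ¬fan is left, so fan = False.
In (fan ∨ ¬valve) only ¬valve is left, so valve = False.
Set hot = True.
Set cache = True.
All clauses satisfied.

valve = False; fan = False; ready = True; hot = True; cache = True; pump = True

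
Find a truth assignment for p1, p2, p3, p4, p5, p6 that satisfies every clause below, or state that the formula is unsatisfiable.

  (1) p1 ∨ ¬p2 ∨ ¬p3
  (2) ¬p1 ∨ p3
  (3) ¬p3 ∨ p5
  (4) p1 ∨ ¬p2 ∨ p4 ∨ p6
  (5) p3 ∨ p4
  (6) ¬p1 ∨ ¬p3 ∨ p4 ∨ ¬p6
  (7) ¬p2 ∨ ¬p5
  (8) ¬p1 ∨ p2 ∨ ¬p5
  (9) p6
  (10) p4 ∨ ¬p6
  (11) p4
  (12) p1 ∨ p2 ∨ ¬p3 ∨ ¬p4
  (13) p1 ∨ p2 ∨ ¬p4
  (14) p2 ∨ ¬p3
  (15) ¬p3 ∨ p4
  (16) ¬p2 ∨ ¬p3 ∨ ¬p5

p1 = False; p2 = True; p3 = False; p4 = True; p5 = False; p6 = True

Unit clause (p6) forces p6 = True.
In (p4 ∨ ¬p6) only p4 is left, so p4 = True.
Try p1 = True:
  (¬p1 ∨ p3) forces p3 = True.
  (¬p3 ∨ p5) forces p5 = True.
  (¬p2 ∨ ¬p5) forces p2 = False.
  clause (¬p1 ∨ p2 ∨ ¬p5) is falsified — backtrack.
So p1 = False.
  then (p1 ∨ p2 ∨ ¬p4) forces p2 = True.
  then (p1 ∨ ¬p2 ∨ ¬p3) forces p3 = False.
  then (¬p2 ∨ ¬p5) forces p5 = False.
All clauses satisfied.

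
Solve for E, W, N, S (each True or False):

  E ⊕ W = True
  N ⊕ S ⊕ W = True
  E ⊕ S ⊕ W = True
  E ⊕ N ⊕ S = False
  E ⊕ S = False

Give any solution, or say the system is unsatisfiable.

E = False, W = True, N = False, S = False

E ⊕ W = F ⊕ T = True ✓
N ⊕ S ⊕ W = F ⊕ F ⊕ T = True ✓
E ⊕ S ⊕ W = F ⊕ F ⊕ T = True ✓
E ⊕ N ⊕ S = F ⊕ F ⊕ F = False ✓
E ⊕ S = F ⊕ F = False ✓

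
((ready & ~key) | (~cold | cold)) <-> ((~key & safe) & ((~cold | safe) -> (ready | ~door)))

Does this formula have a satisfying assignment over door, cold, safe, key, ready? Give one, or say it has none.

door: False; cold: False; safe: True; key: False; ready: True

  ((ready & ~key) | (~cold | cold)) <-> ((~key & safe) & ((~cold | safe) -> (ready | ~door))) = True
    (ready & ~key) | (~cold | cold) = True
      ready & ~key = True
        ~key = True
      ~cold | cold = True
        ~cold = True
    (~key & safe) & ((~cold | safe) -> (ready | ~door)) = True
      ~key & safe = True
        ~key = True
      (~cold | safe) -> (ready | ~door) = True
        ~cold | safe = True
          ~cold = True
        ready | ~door = True
          ~door = True
The formula evaluates to True.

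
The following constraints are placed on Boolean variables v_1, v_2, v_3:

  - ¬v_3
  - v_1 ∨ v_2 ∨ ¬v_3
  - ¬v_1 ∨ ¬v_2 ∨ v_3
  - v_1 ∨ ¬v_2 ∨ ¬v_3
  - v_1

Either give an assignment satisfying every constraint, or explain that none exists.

Unit clause (¬v_3) forces v_3 = False.
Unit clause (v_1) forces v_1 = True.
In (¬v_1 ∨ ¬v_2 ∨ v_3) only ¬v_2 is left, so v_2 = False.
Check each clause:
  (¬v_3): ¬v_3 holds.
  (v_1 ∨ v_2 ∨ ¬v_3): v_1 holds.
  (¬v_1 ∨ ¬v_2 ∨ v_3): ¬v_2 holds.
  (v_1 ∨ ¬v_2 ∨ ¬v_3): v_1 holds.
  (v_1): v_1 holds.
All clauses satisfied.

v_1 = True; v_2 = False; v_3 = False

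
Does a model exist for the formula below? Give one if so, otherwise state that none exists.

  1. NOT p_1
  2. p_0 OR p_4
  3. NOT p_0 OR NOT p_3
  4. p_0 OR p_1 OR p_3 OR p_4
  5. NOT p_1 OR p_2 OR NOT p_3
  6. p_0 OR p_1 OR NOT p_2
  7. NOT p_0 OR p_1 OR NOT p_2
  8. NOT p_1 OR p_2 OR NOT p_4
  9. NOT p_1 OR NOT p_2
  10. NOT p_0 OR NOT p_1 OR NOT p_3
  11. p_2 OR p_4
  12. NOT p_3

p_0 = False; p_1 = False; p_2 = False; p_3 = False; p_4 = True

Unit clause (NOT p_1) forces p_1 = False.
Unit clause (NOT p_3) forces p_3 = False.
Set p_0 = False.
  then (p_0 OR p_4) forces p_4 = True.
  then (p_0 OR p_1 OR NOT p_2) forces p_2 = False.
All clauses satisfied.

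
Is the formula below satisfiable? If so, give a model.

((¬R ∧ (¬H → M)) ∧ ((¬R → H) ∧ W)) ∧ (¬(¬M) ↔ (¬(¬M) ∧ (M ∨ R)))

W = True, H = True, R = False, M = False

  (¬R ∧ (¬H → M)) ∧ ((¬R → H) ∧ W) = True
    ¬R ∧ (¬H → M) = True
      ¬R = True
      ¬H → M = True
        ¬H = False
    (¬R → H) ∧ W = True
      ¬R → H = True
        ¬R = True
  ¬(¬M) ↔ (¬(¬M) ∧ (M ∨ R)) = True
    ¬(¬M) = False
      ¬M = True
    ¬(¬M) ∧ (M ∨ R) = False
      ¬(¬M) = False
        ¬M = True
      M ∨ R = False
Both conjuncts True, so the formula holds.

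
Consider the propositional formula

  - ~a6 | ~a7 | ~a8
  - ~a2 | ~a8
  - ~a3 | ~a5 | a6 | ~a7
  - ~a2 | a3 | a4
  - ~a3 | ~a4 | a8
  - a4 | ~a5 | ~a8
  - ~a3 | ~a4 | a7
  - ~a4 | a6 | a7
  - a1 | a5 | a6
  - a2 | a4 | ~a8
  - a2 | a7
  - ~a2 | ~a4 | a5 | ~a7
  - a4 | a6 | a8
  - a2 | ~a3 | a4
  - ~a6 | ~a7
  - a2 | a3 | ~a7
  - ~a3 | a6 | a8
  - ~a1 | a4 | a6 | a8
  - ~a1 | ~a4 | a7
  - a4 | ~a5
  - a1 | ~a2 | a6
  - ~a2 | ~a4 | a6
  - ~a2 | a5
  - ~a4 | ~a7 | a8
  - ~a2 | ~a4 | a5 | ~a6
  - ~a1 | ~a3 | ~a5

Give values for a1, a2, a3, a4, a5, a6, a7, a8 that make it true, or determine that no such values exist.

a1 = True; a2 = False; a3 = True; a4 = True; a5 = False; a6 = False; a7 = True; a8 = True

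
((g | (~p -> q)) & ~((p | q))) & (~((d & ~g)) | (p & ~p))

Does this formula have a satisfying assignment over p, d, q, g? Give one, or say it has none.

p = False, d = False, q = False, g = True

  (g | (~p -> q)) & ~((p | q)) = True
    g | (~p -> q) = True
      ~p -> q = False
        ~p = True
    ~((p | q)) = True
      p | q = False
  ~((d & ~g)) | (p & ~p) = True
    ~((d & ~g)) = True
      d & ~g = False
        ~g = False
    p & ~p = False
      ~p = True
Both conjuncts True, so the formula holds.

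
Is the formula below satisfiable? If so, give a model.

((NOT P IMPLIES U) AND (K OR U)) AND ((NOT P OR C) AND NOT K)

C: True; K: False; P: False; U: True

  (NOT P IMPLIES U) AND (K OR U) = True
    NOT P IMPLIES U = True
      NOT P = True
    K OR U = True
  (NOT P OR C) AND NOT K = True
    NOT P OR C = True
      NOT P = True
    NOT K = True
Both conjuncts True, so the formula holds.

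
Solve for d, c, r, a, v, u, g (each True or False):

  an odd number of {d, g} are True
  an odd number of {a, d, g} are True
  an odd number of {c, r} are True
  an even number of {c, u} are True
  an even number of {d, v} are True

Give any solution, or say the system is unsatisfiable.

d: True, c: False, r: True, a: False, v: True, u: False, g: False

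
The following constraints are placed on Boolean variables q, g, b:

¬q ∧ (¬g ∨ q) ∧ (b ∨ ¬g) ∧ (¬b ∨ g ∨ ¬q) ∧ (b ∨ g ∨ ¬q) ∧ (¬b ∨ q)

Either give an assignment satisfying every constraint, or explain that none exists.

q: False, g: False, b: False

Unit clause (¬q) forces q = False.
In (¬g ∨ q) only ¬g is left, so g = False.
In (¬b ∨ q) only ¬b is left, so b = False.
Check each clause:
  (¬q): ¬q holds.
  (¬g ∨ q): ¬g holds.
  (b ∨ ¬g): ¬g holds.
  (¬b ∨ g ∨ ¬q): ¬b holds.
  (b ∨ g ∨ ¬q): ¬q holds.
  (¬b ∨ q): ¬b holds.
All clauses satisfied.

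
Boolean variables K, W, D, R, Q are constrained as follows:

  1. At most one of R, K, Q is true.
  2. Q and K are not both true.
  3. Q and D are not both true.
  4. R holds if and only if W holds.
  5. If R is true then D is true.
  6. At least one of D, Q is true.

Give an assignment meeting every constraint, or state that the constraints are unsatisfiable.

K = False, W = True, D = True, R = True, Q = False

  (1) {R, K, Q}: 1 true — at most one ✓
  (2) Q=F, K=F — not both ✓
  (3) Q=F, D=T — not both ✓
  (4) R=T, W=T — same ✓
  (5) R=T ⇒ D: T ✓
  (6) {D, Q}: 1 true — at least one ✓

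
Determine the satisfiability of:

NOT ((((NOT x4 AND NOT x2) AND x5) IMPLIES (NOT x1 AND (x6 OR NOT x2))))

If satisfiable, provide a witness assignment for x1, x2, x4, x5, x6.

x1=T, x2=F, x4=F, x5=T, x6=F

  NOT ((((NOT x4 AND NOT x2) AND x5) IMPLIES (NOT x1 AND (x6 OR NOT x2)))) = True
    ((NOT x4 AND NOT x2) AND x5) IMPLIES (NOT x1 AND (x6 OR NOT x2)) = False
      (NOT x4 AND NOT x2) AND x5 = True
        NOT x4 AND NOT x2 = True
          NOT x4 = True
          NOT x2 = True
      NOT x1 AND (x6 OR NOT x2) = False
        NOT x1 = False
        x6 OR NOT x2 = True
          NOT x2 = True
The formula evaluates to True.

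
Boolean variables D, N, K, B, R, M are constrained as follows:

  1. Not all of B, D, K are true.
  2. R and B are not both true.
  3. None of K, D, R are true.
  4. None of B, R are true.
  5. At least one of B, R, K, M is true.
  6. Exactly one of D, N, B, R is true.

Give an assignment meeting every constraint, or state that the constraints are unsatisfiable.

D = False, N = True, K = False, B = False, R = False, M = True

  (1) {B, D, K}: 0/3 true — not all ✓
  (2) R=F, B=F — not both ✓
  (3) {K, D, R}: 0 true — none ✓
  (4) {B, R}: 0 true — none ✓
  (5) {B, R, K, M}: 1 true — at least one ✓
  (6) {D, N, B, R}: 1 true — exactly one ✓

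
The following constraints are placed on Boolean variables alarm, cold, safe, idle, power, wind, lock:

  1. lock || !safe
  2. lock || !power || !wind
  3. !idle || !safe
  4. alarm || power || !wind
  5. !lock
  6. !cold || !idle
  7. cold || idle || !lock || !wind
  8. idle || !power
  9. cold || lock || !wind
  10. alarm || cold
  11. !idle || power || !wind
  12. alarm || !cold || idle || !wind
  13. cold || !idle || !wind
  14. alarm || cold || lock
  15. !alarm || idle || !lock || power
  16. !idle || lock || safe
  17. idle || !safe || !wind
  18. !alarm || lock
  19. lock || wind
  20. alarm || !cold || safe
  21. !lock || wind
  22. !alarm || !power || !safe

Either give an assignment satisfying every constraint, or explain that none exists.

Case alarm = True:
  (!lock) forces lock = False.
  Clause (!alarm || lock) is falsified — contradiction.
Case alarm = False:
  (!lock) forces lock = False.
  (lock || !safe) forces safe = False.
  (alarm || cold) forces cold = True.
  Clause (alarm || !cold || safe) is falsified — contradiction.
Both cases fail, so the formula is unsatisfiable.

The formula is unsatisfiable.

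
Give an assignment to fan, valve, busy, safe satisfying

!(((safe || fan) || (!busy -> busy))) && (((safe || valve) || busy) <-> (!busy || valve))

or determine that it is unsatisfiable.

fan=F, valve=T, busy=F, safe=F

  !(((safe || fan) || (!busy -> busy))) = True
    (safe || fan) || (!busy -> busy) = False
      safe || fan = False
      !busy -> busy = False
        !busy = True
  ((safe || valve) || busy) <-> (!busy || valve) = True
    (safe || valve) || busy = True
      safe || valve = True
    !busy || valve = True
      !busy = True
Both conjuncts True, so the formula holds.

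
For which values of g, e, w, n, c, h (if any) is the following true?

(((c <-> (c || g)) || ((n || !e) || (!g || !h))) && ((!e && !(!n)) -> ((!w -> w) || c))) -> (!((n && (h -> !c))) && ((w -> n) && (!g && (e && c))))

g=F, e=T, w=F, n=F, c=T, h=T

  (((c <-> (c || g)) || ((n || !e) || (!g || !h))) && ((!e && !(!n)) -> ((!w -> w) || c))) -> (!((n && (h -> !c))) && ((w -> n) && (!g && (e && c)))) = True
    ((c <-> (c || g)) || ((n || !e) || (!g || !h))) && ((!e && !(!n)) -> ((!w -> w) || c)) = True
      (c <-> (c || g)) || ((n || !e) || (!g || !h)) = True
        c <-> (c || g) = True
          c || g = True
        (n || !e) || (!g || !h) = True
          n || !e = False
            !e = False
          !g || !h = True
            !g = True
            !h = False
      (!e && !(!n)) -> ((!w -> w) || c) = True
        !e && !(!n) = False
          !e = False
          !(!n) = False
            !n = True
        (!w -> w) || c = True
          !w -> w = False
            !w = True
    !((n && (h -> !c))) && ((w -> n) && (!g && (e && c))) = True
      !((n && (h -> !c))) = True
        n && (h -> !c) = False
          h -> !c = False
            !c = False
      (w -> n) && (!g && (e && c)) = True
        w -> n = True
        !g && (e && c) = True
          !g = True
          e && c = True
The formula evaluates to True.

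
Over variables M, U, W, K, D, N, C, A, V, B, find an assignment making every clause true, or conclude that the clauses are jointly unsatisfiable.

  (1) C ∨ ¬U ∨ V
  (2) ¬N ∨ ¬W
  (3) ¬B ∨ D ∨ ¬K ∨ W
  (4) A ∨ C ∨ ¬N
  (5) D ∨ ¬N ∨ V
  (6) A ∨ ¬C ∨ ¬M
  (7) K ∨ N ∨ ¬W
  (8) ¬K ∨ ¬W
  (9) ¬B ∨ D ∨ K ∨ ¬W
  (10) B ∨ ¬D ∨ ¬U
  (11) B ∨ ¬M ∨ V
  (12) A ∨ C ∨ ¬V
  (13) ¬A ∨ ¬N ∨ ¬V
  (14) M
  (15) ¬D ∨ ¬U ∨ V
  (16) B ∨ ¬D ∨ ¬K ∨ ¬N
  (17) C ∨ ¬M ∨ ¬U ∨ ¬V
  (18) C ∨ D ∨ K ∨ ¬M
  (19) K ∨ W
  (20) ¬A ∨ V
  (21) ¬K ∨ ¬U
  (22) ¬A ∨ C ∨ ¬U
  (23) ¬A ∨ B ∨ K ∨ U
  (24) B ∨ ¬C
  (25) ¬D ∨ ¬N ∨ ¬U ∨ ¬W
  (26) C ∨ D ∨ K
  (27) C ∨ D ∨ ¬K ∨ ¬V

M=T, U=F, W=F, K=T, D=T, N=F, C=F, A=T, V=T, B=T

Unit clause (M) forces M = True.
Try U = True:
  (¬K ∨ ¬U) forces K = False.
  (K ∨ W) forces W = True.
  (¬N ∨ ¬W) forces N = False.
  clause (K ∨ N ∨ ¬W) is falsified — backtrack.
So U = False.
Try W = True:
  (¬N ∨ ¬W) forces N = False.
  (K ∨ N ∨ ¬W) forces K = True.
  clause (¬K ∨ ¬W) is falsified — backtrack.
So W = False.
  then (K ∨ W) forces K = True.
Set D = True.
Set N = False.
Set C = False.
Set A = True.
  then (¬A ∨ V) forces V = True.
Set B = True.
All clauses satisfied.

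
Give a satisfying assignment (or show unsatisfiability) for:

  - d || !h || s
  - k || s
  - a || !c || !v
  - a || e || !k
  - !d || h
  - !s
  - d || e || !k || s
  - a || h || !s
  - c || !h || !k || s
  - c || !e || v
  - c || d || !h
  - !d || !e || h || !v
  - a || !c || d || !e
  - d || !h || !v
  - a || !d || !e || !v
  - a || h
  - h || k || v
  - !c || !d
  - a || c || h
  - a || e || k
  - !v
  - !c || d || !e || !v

a = True; k = True; c = True; s = False; h = False; d = False; v = False; e = True

Unit clause (!s) forces s = False.
Unit clause (!v) forces v = False.
In (k || s) only k is left, so k = True.
Set a = True.
Try c = False:
  (c || !h || !k || s) forces h = False.
  (!d || h) forces d = False.
  (d || e || !k || s) forces e = True.
  clause (c || !e || v) is falsified — backtrack.
So c = True.
  then (!c || !d) forces d = False.
  then (d || !h || s) forces h = False.
  then (d || e || !k || s) forces e = True.
All clauses satisfied.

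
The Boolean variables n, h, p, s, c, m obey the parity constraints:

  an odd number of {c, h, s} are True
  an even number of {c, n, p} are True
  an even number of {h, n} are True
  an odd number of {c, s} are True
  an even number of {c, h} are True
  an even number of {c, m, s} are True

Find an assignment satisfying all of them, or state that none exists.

n: False; h: False; p: False; s: True; c: False; m: True

{c, h, s}: 1 true → odd ✓
{c, n, p}: 0 true → even ✓
{h, n}: 0 true → even ✓
{c, s}: 1 true → odd ✓
{c, h}: 0 true → even ✓
{c, m, s}: 2 true → even ✓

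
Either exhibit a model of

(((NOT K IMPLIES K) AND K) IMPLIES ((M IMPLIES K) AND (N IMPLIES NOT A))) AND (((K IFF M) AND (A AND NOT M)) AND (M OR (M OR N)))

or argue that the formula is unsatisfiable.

N=T, K=F, A=T, M=F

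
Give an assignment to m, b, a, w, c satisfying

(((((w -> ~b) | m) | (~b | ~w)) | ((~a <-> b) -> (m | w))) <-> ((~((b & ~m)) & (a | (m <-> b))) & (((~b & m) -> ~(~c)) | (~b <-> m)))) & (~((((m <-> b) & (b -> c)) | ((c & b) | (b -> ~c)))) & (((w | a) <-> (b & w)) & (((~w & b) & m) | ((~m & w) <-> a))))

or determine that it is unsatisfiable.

The conjunct ~((((m <-> b) & (b -> c)) | ((c & b) | (b -> ~c)))) is unsatisfiable on its own:
  m=F, b=F, c=F: evaluates to False.
  m=F, b=F, c=T: evaluates to False.
  m=F, b=T, c=F: evaluates to False.
  m=F, b=T, c=T: evaluates to False.
  m=T, b=F, c=F: evaluates to False.
  m=T, b=F, c=T: evaluates to False.
  m=T, b=T, c=F: evaluates to False.
  m=T, b=T, c=T: evaluates to False.
So the whole conjunction is unsatisfiable.

Unsatisfiable — no assignment works.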